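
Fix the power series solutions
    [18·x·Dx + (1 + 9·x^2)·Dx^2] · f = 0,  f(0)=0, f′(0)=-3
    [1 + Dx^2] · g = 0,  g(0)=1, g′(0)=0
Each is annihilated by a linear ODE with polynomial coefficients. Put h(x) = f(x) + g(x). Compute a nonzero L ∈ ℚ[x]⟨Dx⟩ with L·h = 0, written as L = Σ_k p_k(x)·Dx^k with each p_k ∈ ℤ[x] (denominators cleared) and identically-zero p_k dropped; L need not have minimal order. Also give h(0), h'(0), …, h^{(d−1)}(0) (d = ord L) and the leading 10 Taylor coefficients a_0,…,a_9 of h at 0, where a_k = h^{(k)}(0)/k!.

L = (-1926·x + 17820·x^3 + 1458·x^5)·Dx + (-17 + 351·x^2 + 4617·x^4 + 729·x^6)·Dx^2 + (-1926·x + 17820·x^3 + 1458·x^5)·Dx^3 + (-17 + 351·x^2 + 4617·x^4 + 729·x^6)·Dx^4  (order 4).
h: a_k = 1, -3, -1/2, 9, 1/24, -243/5, -1/720, 2187/7, 1/40320, -2187, …
ICs: h(0) = 1, h′(0) = -3, h′′(0) = -1, h′′′(0) = 54.

f: a_k = 0, -3, 0, 9, 0, -243/5, 0, 2187/7, 0, -2187, …
g: a_k = 1, 0, -1/2, 0, 1/24, 0, -1/720, 0, 1/40320, 0, …
f+g: L₀ = lclm(L_f,L_g), ord ≤ 2+2.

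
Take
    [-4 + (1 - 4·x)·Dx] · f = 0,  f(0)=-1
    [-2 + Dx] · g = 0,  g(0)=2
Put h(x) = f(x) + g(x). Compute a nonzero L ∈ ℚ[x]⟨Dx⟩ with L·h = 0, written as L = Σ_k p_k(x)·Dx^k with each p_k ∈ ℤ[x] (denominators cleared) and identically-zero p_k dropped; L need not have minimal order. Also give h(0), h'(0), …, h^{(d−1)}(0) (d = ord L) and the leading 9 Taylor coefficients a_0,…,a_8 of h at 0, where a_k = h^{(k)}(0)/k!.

f: a_k = -1, -4, -16, -64, -256, -1024, -4096, -16384, -65536, …
g: a_k = 2, 4, 4, 8/3, 4/3, 8/15, 8/45, 16/315, 4/315, …
Weyl lclm of L_f,L_g ⇒ L₀ (ord ≤ 2).
L = (-24 - 32·x) + (14 + 16·x - 32·x^2)·Dx + (-1 + 16·x^2)·Dx^2  (order 2).
h: a_k = 1, 0, -12, -184/3, -764/3, -15352/15, -184312/45, -5160944/315, -20643836/315, …
ICs: h(0) = 1, h′(0) = 0.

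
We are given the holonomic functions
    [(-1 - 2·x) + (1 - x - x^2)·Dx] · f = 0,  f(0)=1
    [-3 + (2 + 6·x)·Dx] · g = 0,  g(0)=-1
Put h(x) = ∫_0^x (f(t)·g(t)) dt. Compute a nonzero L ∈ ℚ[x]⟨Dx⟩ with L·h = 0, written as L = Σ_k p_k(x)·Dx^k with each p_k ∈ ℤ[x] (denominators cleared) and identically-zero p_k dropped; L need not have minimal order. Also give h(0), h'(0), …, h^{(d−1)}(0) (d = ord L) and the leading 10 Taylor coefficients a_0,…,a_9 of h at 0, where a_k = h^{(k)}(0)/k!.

L = (5 + 7·x + 9·x^2)·Dx + (-2 - 4·x + 8·x^2 + 6·x^3)·Dx^2  (order 2).
h: a_k = 0, -1, -5/4, -19/24, -105/64, -739/640, -4859/1536, -10039/7168, -131121/16384, 395485/294912, …
ICs: h(0) = 0, h′(0) = -1.

f: a_k = 1, 1, 2, 3, 5, 8, 13, 21, 34, 55, …
g: a_k = -1, -3/2, 9/8, -27/16, 405/128, -1701/256, 15309/1024, -72171/2048, 2814669/32768, -14073345/65536, …
f·g: L₀ = L_f ⊗_s L_g, ord ≤ 1·1.
Integrate: L := L₀·Dx.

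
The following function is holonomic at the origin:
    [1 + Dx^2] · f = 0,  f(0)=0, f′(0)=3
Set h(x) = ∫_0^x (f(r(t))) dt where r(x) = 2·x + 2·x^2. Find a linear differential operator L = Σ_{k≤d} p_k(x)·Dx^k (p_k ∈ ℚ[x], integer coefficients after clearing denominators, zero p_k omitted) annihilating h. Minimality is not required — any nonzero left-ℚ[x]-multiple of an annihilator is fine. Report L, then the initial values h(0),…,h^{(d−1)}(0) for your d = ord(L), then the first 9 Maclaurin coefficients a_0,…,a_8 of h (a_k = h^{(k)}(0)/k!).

f: a_k = 0, 3, 0, -1/2, 0, 1/40, 0, -1/1680, 0, …
L₀ from L_f via x↦r, Dx↦r'^{-1}Dx.
Integrate: L := L₀·Dx.
L = (4 + 24·x + 48·x^2 + 32·x^3)·Dx - 2·Dx^2 + (1 + 2·x)·Dx^3  (order 3).
h: a_k = 0, 0, 3, 2, -1, -12/5, -28/15, 0, 104/105, …
ICs: h(0) = 0, h′(0) = 0, h′′(0) = 6.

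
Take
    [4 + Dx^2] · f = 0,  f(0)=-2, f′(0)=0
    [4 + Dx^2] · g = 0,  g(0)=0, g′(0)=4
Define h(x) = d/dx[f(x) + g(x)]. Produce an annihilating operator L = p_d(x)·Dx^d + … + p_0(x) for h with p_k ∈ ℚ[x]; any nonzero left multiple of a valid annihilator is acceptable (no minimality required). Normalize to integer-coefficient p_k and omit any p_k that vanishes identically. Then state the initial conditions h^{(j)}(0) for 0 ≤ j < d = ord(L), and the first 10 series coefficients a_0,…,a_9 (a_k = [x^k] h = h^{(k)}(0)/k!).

f: a_k = -2, 0, 4, 0, -4/3, 0, 8/45, 0, -4/315, 0, …
g: a_k = 0, 4, 0, -8/3, 0, 8/15, 0, -16/315, 0, 8/2835, …
L₀ := lclm(L_f,L_g); ord L₀ ≤ 2+2.
h₀' ⇒ L via d/dx closure of L₀.
L = 4 + Dx^2  (order 2).
h: a_k = 4, 8, -8, -16/3, 8/3, 16/15, -16/45, -32/315, 8/315, 16/2835, …
ICs: h(0) = 4, h′(0) = 8.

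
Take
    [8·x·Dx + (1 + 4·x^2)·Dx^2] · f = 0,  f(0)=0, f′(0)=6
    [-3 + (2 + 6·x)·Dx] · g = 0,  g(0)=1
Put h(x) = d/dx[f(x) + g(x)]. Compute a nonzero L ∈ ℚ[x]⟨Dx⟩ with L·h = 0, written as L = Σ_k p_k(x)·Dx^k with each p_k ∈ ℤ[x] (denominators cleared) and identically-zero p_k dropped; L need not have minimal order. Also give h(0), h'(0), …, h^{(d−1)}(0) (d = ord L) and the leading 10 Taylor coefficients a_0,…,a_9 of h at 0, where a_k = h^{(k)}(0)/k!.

f: a_k = 0, 6, 0, -8, 0, 96/5, 0, -384/7, 0, 512/3, …
g: a_k = 1, 3/2, -9/8, 27/16, -405/128, 1701/256, -15309/1024, 72171/2048, -2814669/32768, 14073345/65536, …
Weyl lclm of L_f,L_g ⇒ L₀ (ord ≤ 3).
Derive L from L₀ (diff closure).
L = (-48 - 360·x + 576·x^2 + 864·x^3) + (-59 - 192·x - 120·x^2 + 2304·x^3 + 3024·x^4)·Dx + (-6 + 14·x + 144·x^2 + 272·x^3 + 672·x^4 + 864·x^5)·Dx^2  (order 2).
h: a_k = 15/2, -9/4, -303/16, -405/32, 33081/256, -45927/512, -281235/2048, -2814669/4096, 227323401/65536, -717740595/131072, …
ICs: h(0) = 15/2, h′(0) = -9/4.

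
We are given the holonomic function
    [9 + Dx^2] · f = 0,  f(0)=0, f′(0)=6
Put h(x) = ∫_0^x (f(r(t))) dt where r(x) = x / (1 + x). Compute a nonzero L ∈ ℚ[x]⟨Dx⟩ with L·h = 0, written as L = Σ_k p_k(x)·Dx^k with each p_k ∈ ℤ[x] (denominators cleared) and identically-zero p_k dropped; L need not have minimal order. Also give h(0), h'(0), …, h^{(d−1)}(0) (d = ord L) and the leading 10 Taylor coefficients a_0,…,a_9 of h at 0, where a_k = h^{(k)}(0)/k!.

L = 9·Dx + (2 + 6·x + 6·x^2 + 2·x^3)·Dx^2 + (1 + 4·x + 6·x^2 + 4·x^3 + x^4)·Dx^3  (order 3).
h: a_k = 0, 0, 3, -2, -3/4, 21/5, -293/40, 255/28, -19353/2240, 631/120, …
ICs: h(0) = 0, h′(0) = 0, h′′(0) = 6.

f: a_k = 0, 6, 0, -9, 0, 81/20, 0, -243/280, 0, 243/2240, …
f∘r: x↦r, Dx↦Dx/r' in L_f ⇒ L₀.
∫: right-multiply L₀ by Dx.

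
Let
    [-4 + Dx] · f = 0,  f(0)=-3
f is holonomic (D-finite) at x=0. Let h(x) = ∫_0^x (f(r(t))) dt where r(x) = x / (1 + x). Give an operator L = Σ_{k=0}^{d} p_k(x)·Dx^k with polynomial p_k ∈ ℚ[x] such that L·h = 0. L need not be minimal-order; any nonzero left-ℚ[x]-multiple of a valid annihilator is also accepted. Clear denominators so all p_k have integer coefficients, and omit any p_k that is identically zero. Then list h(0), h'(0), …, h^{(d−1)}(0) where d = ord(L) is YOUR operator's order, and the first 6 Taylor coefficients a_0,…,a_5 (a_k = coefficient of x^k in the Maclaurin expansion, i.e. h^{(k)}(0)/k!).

L = -4·Dx + (1 + 2·x + x^2)·Dx^2  (order 2).
h: a_k = 0, -3, -6, -4, 1, 4/5, …
ICs: h(0) = 0, h′(0) = -3.

f: a_k = -3, -12, -24, -32, -32, -128/5, …
Change of var in L_f (x↦r) gives L₀.
h=∫₀ˣh₀: take L = L₀·Dx.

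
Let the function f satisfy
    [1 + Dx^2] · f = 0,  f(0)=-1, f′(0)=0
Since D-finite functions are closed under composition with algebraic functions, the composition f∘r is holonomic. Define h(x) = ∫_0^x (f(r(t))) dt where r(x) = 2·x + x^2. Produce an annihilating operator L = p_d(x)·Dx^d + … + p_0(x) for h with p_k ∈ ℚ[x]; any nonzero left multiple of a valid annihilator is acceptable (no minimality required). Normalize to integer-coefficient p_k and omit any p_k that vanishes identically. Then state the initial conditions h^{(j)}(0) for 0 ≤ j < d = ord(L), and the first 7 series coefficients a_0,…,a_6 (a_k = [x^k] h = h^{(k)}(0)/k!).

f: a_k = -1, 0, 1/2, 0, -1/24, 0, 1/720, …
Change of var in L_f (x↦r) gives L₀.
∫: right-multiply L₀ by Dx.
L = (4 + 12·x + 12·x^2 + 4·x^3)·Dx - Dx^2 + (1 + x)·Dx^3  (order 3).
h: a_k = 0, -1, 0, 2/3, 1/2, -1/30, -2/9, …
ICs: h(0) = 0, h′(0) = -1, h′′(0) = 0.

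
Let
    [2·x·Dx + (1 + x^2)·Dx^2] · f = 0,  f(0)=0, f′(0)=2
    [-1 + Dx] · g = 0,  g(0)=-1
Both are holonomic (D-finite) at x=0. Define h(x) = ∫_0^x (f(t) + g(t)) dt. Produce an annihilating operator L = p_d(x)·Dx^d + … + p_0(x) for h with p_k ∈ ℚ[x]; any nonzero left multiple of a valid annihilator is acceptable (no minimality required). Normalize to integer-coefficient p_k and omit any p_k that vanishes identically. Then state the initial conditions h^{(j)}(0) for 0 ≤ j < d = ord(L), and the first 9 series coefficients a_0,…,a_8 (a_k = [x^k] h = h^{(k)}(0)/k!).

f: a_k = 0, 2, 0, -2/3, 0, 2/5, 0, -2/7, 0, …
g: a_k = -1, -1, -1/2, -1/6, -1/24, -1/120, -1/720, -1/5040, -1/40320, …
f+g: L₀ = lclm(L_f,L_g), ord ≤ 2+1.
Integrate: L := L₀·Dx.
L = (2 - 4·x - 2·x^2)·Dx^2 + (-3 + 3·x + x^2 - x^3)·Dx^3 + (1 + x + x^2 + x^3)·Dx^4  (order 4).
h: a_k = 0, -1, 1/2, -1/6, -5/24, -1/120, 47/720, -1/5040, -1441/40320, …
ICs: h(0) = 0, h′(0) = -1, h′′(0) = 1, h′′′(0) = -1.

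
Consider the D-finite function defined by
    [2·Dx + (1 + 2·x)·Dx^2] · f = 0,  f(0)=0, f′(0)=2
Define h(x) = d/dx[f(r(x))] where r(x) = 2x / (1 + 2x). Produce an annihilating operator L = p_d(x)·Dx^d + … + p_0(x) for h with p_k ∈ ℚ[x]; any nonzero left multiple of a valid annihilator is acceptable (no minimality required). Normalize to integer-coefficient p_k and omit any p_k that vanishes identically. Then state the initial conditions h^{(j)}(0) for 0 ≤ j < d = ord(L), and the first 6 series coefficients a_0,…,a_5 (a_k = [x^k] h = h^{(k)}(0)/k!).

L = (8 + 24·x) + (1 + 8·x + 12·x^2)·Dx  (order 1).
h: a_k = 4, -32, 208, -1280, 7744, -46592, …
ICs: h(0) = 4.

f: a_k = 0, 2, -2, 8/3, -4, 32/5, …
Substitute x→r, Dx→(1/r')Dx; clear ⇒ L₀.
h₀' ⇒ L via d/dx closure of L₀.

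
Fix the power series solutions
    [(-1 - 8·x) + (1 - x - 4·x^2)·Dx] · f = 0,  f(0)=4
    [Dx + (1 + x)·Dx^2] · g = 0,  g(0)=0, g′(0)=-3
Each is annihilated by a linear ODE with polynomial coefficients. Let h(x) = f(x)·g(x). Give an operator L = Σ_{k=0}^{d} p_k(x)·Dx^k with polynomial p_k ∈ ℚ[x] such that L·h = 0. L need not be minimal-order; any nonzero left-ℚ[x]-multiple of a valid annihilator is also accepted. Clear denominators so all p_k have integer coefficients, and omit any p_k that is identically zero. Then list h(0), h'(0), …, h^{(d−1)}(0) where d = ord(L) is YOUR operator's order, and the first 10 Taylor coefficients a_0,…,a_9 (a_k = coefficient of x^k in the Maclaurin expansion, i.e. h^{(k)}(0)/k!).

f: a_k = 4, 4, 20, 36, 116, 260, 724, 1764, 4660, 11716, …
g: a_k = 0, -3, 3/2, -1, 3/4, -3/5, 1/2, -3/7, 3/8, -1/3, …
Sym-product of L_f,L_g gives L₀ (≤ ord 2).
L = (9 + 16·x) + (1 + 19·x + 20·x^2)·Dx + (-1 + 5·x^2 + 4·x^3)·Dx^2  (order 2).
h: a_k = 0, -12, -6, -58, -79, -1567/5, -3137/5, -13179/7, -307357/70, -2503831/210, …
ICs: h(0) = 0, h′(0) = -12.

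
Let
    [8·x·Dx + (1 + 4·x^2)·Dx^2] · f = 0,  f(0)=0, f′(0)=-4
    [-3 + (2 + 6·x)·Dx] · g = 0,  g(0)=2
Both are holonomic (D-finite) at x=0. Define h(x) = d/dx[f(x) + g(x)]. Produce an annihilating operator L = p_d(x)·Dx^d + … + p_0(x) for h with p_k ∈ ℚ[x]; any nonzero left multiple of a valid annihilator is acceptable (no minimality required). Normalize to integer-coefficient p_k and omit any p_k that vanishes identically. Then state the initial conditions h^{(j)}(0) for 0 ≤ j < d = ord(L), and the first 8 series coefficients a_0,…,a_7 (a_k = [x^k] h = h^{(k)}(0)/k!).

L = (-48 - 360·x + 576·x^2 + 864·x^3) + (-59 - 192·x - 120·x^2 + 2304·x^3 + 3024·x^4)·Dx + (-6 + 14·x + 144·x^2 + 272·x^3 + 672·x^4 + 864·x^5)·Dx^2  (order 2).
h: a_k = -1, -9/2, 209/8, -405/16, 313/128, -45927/256, 767341/1024, -2814669/2048, …
ICs: h(0) = -1, h′(0) = -9/2.

f: a_k = 0, -4, 0, 16/3, 0, -64/5, 0, 256/7, …
g: a_k = 2, 3, -9/4, 27/8, -405/64, 1701/128, -15309/512, 72171/1024, …
Sum ⇒ L₀ = lclm(L_f,L_g) in ℚ(x)⟨Dx⟩.
Derive L from L₀ (diff closure).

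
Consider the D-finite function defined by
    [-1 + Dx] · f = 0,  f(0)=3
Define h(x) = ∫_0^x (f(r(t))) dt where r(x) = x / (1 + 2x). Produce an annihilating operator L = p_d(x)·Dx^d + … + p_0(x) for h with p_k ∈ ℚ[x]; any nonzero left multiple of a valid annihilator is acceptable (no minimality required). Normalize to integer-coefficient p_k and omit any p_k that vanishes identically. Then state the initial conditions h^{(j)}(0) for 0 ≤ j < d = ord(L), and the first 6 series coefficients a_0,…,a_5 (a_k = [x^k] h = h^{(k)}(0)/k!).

L = -Dx + (1 + 4·x + 4·x^2)·Dx^2  (order 2).
h: a_k = 0, 3, 3/2, -3/2, 13/8, -71/40, …
ICs: h(0) = 0, h′(0) = 3.

f: a_k = 3, 3, 3/2, 1/2, 1/8, 1/40, …
f∘r: x↦r, Dx↦Dx/r' in L_f ⇒ L₀.
∫: right-multiply L₀ by Dx.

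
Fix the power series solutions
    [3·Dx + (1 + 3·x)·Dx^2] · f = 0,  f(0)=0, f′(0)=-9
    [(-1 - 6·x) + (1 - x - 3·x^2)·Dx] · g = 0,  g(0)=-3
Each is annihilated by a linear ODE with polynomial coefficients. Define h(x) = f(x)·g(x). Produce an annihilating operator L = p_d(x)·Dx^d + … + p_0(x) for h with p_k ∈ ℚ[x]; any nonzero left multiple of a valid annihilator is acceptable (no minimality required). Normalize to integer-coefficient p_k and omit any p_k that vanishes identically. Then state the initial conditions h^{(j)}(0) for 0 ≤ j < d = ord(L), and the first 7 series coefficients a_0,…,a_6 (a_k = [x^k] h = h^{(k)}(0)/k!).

L = (9 + 36·x) + (-1 + 21·x + 45·x^2)·Dx + (-1 - 2·x + 6·x^2 + 9·x^3)·Dx^2  (order 2).
h: a_k = 0, 27, -27/2, 297/2, -297/4, 16173/20, -2538/5, …
ICs: h(0) = 0, h′(0) = 27.

f: a_k = 0, -9, 27/2, -27, 243/4, -729/5, 729/2, …
g: a_k = -3, -3, -12, -21, -57, -120, -291, …
Product ⇒ symmetric product L₀, ord ≤ 2.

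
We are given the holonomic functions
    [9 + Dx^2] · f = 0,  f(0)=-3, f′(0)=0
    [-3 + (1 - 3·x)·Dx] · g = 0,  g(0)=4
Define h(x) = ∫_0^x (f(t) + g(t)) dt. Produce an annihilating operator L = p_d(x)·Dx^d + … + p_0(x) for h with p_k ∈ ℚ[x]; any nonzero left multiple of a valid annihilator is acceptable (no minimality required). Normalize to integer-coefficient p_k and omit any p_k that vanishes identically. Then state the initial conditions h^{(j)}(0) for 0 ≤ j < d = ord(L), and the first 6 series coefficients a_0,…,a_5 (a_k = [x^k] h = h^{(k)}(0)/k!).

f: a_k = -3, 0, 27/2, 0, -81/8, 0, …
g: a_k = 4, 12, 36, 108, 324, 972, …
Weyl lclm of L_f,L_g ⇒ L₀ (ord ≤ 3).
∫: right-multiply L₀ by Dx.
L = (-63 + 54·x - 81·x^2)·Dx + (9 - 45·x + 81·x^2 - 81·x^3)·Dx^2 + (-7 + 6·x - 9·x^2)·Dx^3 + (1 - 5·x + 9·x^2 - 9·x^3)·Dx^4  (order 4).
h: a_k = 0, 1, 6, 33/2, 27, 2511/40, …
ICs: h(0) = 0, h′(0) = 1, h′′(0) = 12, h′′′(0) = 99.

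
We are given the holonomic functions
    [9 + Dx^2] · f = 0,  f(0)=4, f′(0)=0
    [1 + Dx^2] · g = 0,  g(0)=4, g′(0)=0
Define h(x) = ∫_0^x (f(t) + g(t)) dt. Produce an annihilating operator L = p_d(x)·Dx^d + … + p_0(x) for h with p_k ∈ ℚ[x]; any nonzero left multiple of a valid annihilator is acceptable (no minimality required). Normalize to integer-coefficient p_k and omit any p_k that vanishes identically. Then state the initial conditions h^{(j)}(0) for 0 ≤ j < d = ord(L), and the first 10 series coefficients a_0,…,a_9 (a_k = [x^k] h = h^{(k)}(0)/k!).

L = 9·Dx + 10·Dx^3 + Dx^5  (order 5).
h: a_k = 0, 8, 0, -20/3, 0, 41/15, 0, -73/126, 0, 3281/45360, …
ICs: h(0) = 0, h′(0) = 8, h′′(0) = 0, h′′′(0) = -40, h′′′′(0) = 0.

f: a_k = 4, 0, -18, 0, 27/2, 0, -81/20, 0, 729/1120, 0, …
g: a_k = 4, 0, -2, 0, 1/6, 0, -1/180, 0, 1/10080, 0, …
h₀=f+g: left-lcm gives L₀, ord ≤ 4.
∫: right-multiply L₀ by Dx.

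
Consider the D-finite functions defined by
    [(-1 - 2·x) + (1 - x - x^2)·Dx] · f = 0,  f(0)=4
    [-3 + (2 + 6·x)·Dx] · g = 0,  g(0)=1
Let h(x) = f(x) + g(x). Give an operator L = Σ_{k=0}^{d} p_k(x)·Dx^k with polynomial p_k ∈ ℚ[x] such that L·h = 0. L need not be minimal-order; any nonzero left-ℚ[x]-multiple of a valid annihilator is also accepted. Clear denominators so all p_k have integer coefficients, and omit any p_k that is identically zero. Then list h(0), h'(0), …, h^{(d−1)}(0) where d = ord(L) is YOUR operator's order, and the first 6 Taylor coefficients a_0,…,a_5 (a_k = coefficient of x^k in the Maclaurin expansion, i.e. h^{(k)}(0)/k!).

f: a_k = 4, 4, 8, 12, 20, 32, …
g: a_k = 1, 3/2, -9/8, 27/16, -405/128, 1701/256, …
L₀ := lclm(L_f,L_g); ord L₀ ≤ 1+1.
L = (-33 - 117·x - 117·x^2 - 90·x^3) + (25 + 102·x + 303·x^2 + 378·x^3 + 225·x^4)·Dx + (2 - 22·x - 90·x^2 + 38·x^3 + 198·x^4 + 90·x^5)·Dx^2  (order 2).
h: a_k = 5, 11/2, 55/8, 219/16, 2155/128, 9893/256, …
ICs: h(0) = 5, h′(0) = 11/2.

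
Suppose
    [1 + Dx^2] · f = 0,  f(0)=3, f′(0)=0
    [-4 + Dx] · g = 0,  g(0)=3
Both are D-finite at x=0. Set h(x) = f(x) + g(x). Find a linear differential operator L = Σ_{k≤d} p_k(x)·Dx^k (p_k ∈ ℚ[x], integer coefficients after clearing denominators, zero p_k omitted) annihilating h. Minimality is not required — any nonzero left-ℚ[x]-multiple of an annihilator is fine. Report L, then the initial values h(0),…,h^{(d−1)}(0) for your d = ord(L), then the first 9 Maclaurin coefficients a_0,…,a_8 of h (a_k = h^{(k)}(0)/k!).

L = -4 + Dx - 4·Dx^2 + Dx^3  (order 3).
h: a_k = 6, 12, 45/2, 32, 257/8, 128/5, 273/16, 1024/105, 65537/13440, …
ICs: h(0) = 6, h′(0) = 12, h′′(0) = 45.

f: a_k = 3, 0, -3/2, 0, 1/8, 0, -1/240, 0, 1/13440, …
g: a_k = 3, 12, 24, 32, 32, 128/5, 256/15, 1024/105, 512/105, …
L₀ := lclm(L_f,L_g); ord L₀ ≤ 2+1.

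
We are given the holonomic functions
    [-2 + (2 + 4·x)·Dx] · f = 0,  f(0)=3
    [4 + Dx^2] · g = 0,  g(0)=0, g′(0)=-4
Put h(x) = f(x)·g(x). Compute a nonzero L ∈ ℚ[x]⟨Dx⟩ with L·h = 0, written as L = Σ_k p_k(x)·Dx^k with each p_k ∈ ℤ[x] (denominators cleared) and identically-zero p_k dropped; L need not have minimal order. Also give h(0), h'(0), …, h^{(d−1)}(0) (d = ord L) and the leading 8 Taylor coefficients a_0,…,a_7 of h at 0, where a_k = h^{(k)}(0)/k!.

L = (7 + 16·x + 16·x^2) + (-2 - 4·x)·Dx + (1 + 4·x + 4·x^2)·Dx^2  (order 2).
h: a_k = 0, -12, -12, 14, 2, 19/10, -81/10, 983/84, …
ICs: h(0) = 0, h′(0) = -12.

f: a_k = 3, 3, -3/2, 3/2, -15/8, 21/8, -63/16, 99/16, …
g: a_k = 0, -4, 0, 8/3, 0, -8/15, 0, 16/315, …
Sym-product of L_f,L_g gives L₀ (≤ ord 2).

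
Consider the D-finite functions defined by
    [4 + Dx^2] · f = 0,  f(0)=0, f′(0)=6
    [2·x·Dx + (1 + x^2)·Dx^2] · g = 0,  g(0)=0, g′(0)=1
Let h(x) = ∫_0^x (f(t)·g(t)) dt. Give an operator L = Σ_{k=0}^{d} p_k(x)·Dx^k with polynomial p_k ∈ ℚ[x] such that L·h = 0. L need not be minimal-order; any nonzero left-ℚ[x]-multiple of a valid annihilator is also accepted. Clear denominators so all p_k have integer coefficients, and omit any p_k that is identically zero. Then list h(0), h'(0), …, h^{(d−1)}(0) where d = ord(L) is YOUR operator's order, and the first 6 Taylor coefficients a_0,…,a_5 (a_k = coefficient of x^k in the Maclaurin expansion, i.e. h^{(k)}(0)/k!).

L = (160 + 464·x^2 + 464·x^4 + 256·x^6 + 64·x^8)·Dx + (96·x + 224·x^3 + 192·x^5 + 64·x^7)·Dx^2 + (60 + 188·x^2 + 216·x^4 + 128·x^6 + 32·x^8)·Dx^3 + (24·x + 56·x^3 + 48·x^5 + 16·x^7)·Dx^4 + (5 + 18·x^2 + 25·x^4 + 16·x^6 + 4·x^8)·Dx^5  (order 5).
h: a_k = 0, 0, 0, 2, 0, -6/5, …
ICs: h(0) = 0, h′(0) = 0, h′′(0) = 0, h′′′(0) = 12, h′′′′(0) = 0.

f: a_k = 0, 6, 0, -4, 0, 4/5, …
g: a_k = 0, 1, 0, -1/3, 0, 1/5, …
Product ⇒ symmetric product L₀, ord ≤ 4.
Integrate: L := L₀·Dx.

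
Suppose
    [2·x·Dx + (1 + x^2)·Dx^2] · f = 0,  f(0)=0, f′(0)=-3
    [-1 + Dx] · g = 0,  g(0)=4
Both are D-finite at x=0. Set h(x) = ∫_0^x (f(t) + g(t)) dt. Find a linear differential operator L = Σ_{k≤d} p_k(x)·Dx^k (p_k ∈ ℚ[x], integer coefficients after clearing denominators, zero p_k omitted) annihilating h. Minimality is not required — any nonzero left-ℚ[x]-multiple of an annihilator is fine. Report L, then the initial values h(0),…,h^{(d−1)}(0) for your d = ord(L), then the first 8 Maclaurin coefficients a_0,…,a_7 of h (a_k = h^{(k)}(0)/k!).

f: a_k = 0, -3, 0, 1, 0, -3/5, 0, 3/7, …
g: a_k = 4, 4, 2, 2/3, 1/6, 1/30, 1/180, 1/1260, …
Weyl lclm of L_f,L_g ⇒ L₀ (ord ≤ 3).
h=∫₀ˣh₀: take L = L₀·Dx.
L = (2 - 4·x - 2·x^2)·Dx^2 + (-3 + 3·x + x^2 - x^3)·Dx^3 + (1 + x + x^2 + x^3)·Dx^4  (order 4).
h: a_k = 0, 4, 1/2, 2/3, 5/12, 1/30, -17/180, 1/1260, …
ICs: h(0) = 0, h′(0) = 4, h′′(0) = 1, h′′′(0) = 4.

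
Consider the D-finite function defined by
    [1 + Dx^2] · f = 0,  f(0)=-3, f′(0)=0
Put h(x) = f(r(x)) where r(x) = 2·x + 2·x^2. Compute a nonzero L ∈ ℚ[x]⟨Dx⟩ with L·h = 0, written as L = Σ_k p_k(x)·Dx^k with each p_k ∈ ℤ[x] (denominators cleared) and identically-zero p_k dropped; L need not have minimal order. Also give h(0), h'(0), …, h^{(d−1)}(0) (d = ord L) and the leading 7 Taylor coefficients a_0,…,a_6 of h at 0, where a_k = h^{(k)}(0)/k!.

f: a_k = -3, 0, 3/2, 0, -1/8, 0, 1/240, …
Change of var in L_f (x↦r) gives L₀.
L = (4 + 24·x + 48·x^2 + 32·x^3) - 2·Dx + (1 + 2·x)·Dx^2  (order 2).
h: a_k = -3, 0, 6, 12, 4, -8, -176/15, …
ICs: h(0) = -3, h′(0) = 0.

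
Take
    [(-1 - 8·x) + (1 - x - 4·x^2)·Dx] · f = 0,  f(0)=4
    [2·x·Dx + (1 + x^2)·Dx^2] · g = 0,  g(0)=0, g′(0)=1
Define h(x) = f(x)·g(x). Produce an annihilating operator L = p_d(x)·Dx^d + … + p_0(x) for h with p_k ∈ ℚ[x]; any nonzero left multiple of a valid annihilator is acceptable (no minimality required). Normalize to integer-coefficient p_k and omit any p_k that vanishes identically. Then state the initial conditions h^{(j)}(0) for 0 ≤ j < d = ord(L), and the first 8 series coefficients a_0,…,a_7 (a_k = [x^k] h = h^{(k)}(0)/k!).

L = (8 + 2·x + 24·x^2) + (2 + 14·x + 4·x^2 + 24·x^3)·Dx + (-1 + x + 3·x^2 + x^3 + 4·x^4)·Dx^2  (order 2).
h: a_k = 0, 4, 4, 56/3, 104/3, 1652/15, 1244/5, 14464/21, …
ICs: h(0) = 0, h′(0) = 4.

f: a_k = 4, 4, 20, 36, 116, 260, 724, 1764, …
g: a_k = 0, 1, 0, -1/3, 0, 1/5, 0, -1/7, …
h₀=f·g: eliminate ⇒ L₀, order ≤ 1·2.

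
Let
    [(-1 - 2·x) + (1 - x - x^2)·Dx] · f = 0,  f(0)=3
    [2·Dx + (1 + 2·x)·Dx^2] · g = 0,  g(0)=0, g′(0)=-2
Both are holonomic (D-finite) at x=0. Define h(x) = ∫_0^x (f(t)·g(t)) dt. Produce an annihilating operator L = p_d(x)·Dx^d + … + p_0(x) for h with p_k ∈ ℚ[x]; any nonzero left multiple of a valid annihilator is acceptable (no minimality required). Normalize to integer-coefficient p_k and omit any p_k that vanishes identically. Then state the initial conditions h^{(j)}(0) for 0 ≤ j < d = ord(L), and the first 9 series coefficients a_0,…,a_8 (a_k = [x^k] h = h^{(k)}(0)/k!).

L = (4 + 8·x)·Dx + (10·x + 10·x^2)·Dx^2 + (-1 - x + 3·x^2 + 2·x^3)·Dx^3  (order 3).
h: a_k = 0, 0, -3, 0, -7/2, -2/5, -88/15, -26/35, -1667/140, …
ICs: h(0) = 0, h′(0) = 0, h′′(0) = -6.

f: a_k = 3, 3, 6, 9, 15, 24, 39, 63, 102, …
g: a_k = 0, -2, 2, -8/3, 4, -32/5, 32/3, -128/7, 32, …
Sym-product of L_f,L_g gives L₀ (≤ ord 2).
Integrate: L := L₀·Dx.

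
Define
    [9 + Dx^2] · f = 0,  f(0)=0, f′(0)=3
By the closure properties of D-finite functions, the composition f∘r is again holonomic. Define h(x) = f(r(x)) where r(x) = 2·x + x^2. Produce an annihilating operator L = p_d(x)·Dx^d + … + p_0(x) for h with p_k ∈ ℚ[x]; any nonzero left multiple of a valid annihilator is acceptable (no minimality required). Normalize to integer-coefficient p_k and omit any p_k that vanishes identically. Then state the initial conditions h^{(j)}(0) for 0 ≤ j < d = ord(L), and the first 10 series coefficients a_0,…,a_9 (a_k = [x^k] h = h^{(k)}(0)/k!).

f: a_k = 0, 3, 0, -9/2, 0, 81/40, 0, -243/560, 0, 243/4480, …
Change of var in L_f (x↦r) gives L₀.
L = (36 + 108·x + 108·x^2 + 36·x^3) - Dx + (1 + x)·Dx^2  (order 2).
h: a_k = 0, 6, 3, -36, -54, 189/5, 315/2, 3726/35, -567/5, -34101/140, …
ICs: h(0) = 0, h′(0) = 6.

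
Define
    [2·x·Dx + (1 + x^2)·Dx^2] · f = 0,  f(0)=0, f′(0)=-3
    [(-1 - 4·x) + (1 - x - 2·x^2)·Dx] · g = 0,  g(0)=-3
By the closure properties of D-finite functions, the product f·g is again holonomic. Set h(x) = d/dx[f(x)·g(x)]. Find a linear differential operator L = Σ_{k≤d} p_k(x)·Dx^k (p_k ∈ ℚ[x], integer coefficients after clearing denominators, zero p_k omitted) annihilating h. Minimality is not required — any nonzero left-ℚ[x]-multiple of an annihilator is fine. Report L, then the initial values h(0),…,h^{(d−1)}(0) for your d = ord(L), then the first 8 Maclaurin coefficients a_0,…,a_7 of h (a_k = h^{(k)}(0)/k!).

f: a_k = 0, -3, 0, 1, 0, -3/5, 0, 3/7, …
g: a_k = -3, -3, -9, -15, -33, -63, -129, -255, …
L₀ := L_f ⊗_s L_g (sym. prod.), ord ≤ 2.
Derive L from L₀ (diff closure).
L = (18 + 90·x^2 + 48·x^3 + 144·x^4) + (7 + 30·x + 27·x^2 + 82·x^3 + 48·x^4 + 96·x^5)·Dx + (-2 + x - 3·x^2 + 9·x^3 + 11·x^4 + 8·x^5 + 12·x^6)·Dx^2  (order 2).
h: a_k = 9, 18, 72, 168, 459, 5274/5, 12534/5, 39744/7, …
ICs: h(0) = 9, h′(0) = 18.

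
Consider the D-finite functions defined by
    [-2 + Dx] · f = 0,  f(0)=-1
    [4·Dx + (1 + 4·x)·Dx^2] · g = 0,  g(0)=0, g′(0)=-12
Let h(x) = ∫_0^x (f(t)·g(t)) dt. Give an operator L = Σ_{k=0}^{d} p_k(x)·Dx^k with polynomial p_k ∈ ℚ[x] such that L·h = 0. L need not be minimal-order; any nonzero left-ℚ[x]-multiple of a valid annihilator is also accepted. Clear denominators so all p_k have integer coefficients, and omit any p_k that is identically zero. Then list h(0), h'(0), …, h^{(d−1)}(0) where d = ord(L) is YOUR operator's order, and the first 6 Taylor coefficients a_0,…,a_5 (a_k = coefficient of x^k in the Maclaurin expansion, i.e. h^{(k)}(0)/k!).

L = (-4 + 16·x)·Dx - 16·x·Dx^2 + (1 + 4·x)·Dx^3  (order 3).
h: a_k = 0, 0, 6, 0, 10, -96/5, …
ICs: h(0) = 0, h′(0) = 0, h′′(0) = 12.

f: a_k = -1, -2, -2, -4/3, -2/3, -4/15, …
g: a_k = 0, -12, 24, -64, 192, -3072/5, …
h₀=f·g: eliminate ⇒ L₀, order ≤ 1·2.
h=∫₀ˣh₀: take L = L₀·Dx.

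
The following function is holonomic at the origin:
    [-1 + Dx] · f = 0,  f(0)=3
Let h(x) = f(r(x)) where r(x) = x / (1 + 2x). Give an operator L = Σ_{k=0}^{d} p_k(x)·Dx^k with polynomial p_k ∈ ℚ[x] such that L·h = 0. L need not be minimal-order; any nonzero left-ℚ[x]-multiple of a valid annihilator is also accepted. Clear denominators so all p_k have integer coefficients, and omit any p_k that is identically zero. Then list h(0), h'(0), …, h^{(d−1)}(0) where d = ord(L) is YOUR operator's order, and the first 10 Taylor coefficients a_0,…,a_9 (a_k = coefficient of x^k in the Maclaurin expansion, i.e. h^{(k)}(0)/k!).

f: a_k = 3, 3, 3/2, 1/2, 1/8, 1/40, 1/240, 1/1680, 1/13440, 1/120960, …
Change of var in L_f (x↦r) gives L₀.
L = -1 + (1 + 4·x + 4·x^2)·Dx  (order 1).
h: a_k = 3, 3, -9/2, 13/2, -71/8, 441/40, -2699/240, 9157/1680, 68731/4480, -8443151/120960, …
ICs: h(0) = 3.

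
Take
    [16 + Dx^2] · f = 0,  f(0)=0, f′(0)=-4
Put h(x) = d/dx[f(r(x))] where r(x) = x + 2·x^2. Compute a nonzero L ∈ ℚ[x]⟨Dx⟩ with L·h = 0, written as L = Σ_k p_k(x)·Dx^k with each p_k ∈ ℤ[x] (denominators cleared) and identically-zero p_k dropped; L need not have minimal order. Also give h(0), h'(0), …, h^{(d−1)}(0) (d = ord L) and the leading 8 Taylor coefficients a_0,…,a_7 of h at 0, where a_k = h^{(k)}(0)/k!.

L = (64 + 256·x + 1536·x^2 + 4096·x^3 + 4096·x^4) + (-12 - 48·x)·Dx + (1 + 8·x + 16·x^2)·Dx^2  (order 2).
h: a_k = -4, -16, 32, 256, 1792/3, 0, -106496/45, -229376/45, …
ICs: h(0) = -4, h′(0) = -16.

f: a_k = 0, -4, 0, 32/3, 0, -128/15, 0, 1024/315, …
L₀ from L_f via x↦r, Dx↦r'^{-1}Dx.
Derive L from L₀ (diff closure).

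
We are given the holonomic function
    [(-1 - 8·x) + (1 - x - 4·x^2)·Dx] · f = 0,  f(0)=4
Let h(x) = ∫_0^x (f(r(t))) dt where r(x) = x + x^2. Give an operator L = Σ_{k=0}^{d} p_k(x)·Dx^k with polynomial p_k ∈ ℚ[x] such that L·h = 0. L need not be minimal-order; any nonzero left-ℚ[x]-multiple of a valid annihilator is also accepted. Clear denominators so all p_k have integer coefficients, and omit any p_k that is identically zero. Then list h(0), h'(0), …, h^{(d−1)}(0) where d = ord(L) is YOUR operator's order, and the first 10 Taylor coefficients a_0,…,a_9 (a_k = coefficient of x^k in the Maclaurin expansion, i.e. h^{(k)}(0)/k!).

L = (1 + 10·x + 24·x^2 + 16·x^3)·Dx + (-1 + x + 5·x^2 + 8·x^3 + 4·x^4)·Dx^2  (order 2).
h: a_k = 0, 4, 2, 8, 19, 244/5, 416/3, 2756/7, 2293/2, 30584/9, …
ICs: h(0) = 0, h′(0) = 4.

f: a_k = 4, 4, 20, 36, 116, 260, 724, 1764, 4660, 11716, …
h₀=f(r): pull back L_f along r ⇒ L₀.
h=∫h₀ ⇒ L = L₀·Dx.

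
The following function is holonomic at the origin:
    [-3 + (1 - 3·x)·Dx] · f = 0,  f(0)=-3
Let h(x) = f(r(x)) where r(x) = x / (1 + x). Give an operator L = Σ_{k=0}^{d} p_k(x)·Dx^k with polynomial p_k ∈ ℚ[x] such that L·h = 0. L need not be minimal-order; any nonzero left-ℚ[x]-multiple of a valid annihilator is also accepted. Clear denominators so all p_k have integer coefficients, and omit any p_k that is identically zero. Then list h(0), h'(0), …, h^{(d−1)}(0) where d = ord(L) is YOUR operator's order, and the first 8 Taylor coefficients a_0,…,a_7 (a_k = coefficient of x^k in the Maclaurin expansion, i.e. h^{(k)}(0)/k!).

L = 3 + (-1 + x + 2·x^2)·Dx  (order 1).
h: a_k = -3, -9, -18, -36, -72, -144, -288, -576, …
ICs: h(0) = -3.

f: a_k = -3, -9, -27, -81, -243, -729, -2187, -6561, …
h₀=f(r): pull back L_f along r ⇒ L₀.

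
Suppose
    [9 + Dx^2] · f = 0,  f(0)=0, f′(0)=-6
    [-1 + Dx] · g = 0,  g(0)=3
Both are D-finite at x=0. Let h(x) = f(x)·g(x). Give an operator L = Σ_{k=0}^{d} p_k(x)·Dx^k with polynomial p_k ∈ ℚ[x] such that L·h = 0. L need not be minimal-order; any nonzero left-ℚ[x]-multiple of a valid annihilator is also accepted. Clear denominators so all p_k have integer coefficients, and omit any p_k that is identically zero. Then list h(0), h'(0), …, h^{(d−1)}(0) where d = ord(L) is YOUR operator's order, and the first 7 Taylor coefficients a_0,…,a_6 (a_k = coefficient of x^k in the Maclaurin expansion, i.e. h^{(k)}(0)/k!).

L = 10 - 2·Dx + Dx^2  (order 2).
h: a_k = 0, -18, -18, 18, 24, 3/5, -39/5, …
ICs: h(0) = 0, h′(0) = -18.

f: a_k = 0, -6, 0, 9, 0, -81/20, 0, …
g: a_k = 3, 3, 3/2, 1/2, 1/8, 1/40, 1/240, …
h₀=f·g: eliminate ⇒ L₀, order ≤ 2·1.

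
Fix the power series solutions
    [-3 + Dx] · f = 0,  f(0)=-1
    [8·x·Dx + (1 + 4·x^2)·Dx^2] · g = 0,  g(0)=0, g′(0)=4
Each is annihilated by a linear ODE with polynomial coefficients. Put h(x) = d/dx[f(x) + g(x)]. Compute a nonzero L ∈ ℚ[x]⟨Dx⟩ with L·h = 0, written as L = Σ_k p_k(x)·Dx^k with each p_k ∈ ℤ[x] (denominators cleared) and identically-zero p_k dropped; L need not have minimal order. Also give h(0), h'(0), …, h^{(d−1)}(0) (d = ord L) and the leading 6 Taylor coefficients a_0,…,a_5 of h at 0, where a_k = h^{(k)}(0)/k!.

f: a_k = -1, -3, -9/2, -9/2, -27/8, -81/40, …
g: a_k = 0, 4, 0, -16/3, 0, 64/5, …
L₀ := lclm(L_f,L_g); ord L₀ ≤ 1+2.
Differentiate: ansatz ord ≤ ord L₀ ⇒ L.
L = (24 - 72·x - 288·x^2 - 288·x^3) + (-17 + 24·x^2 - 144·x^4)·Dx + (3 + 8·x + 24·x^2 + 32·x^3 + 48·x^4)·Dx^2  (order 2).
h: a_k = 1, -9, -59/2, -27/2, 431/8, -243/40, …
ICs: h(0) = 1, h′(0) = -9.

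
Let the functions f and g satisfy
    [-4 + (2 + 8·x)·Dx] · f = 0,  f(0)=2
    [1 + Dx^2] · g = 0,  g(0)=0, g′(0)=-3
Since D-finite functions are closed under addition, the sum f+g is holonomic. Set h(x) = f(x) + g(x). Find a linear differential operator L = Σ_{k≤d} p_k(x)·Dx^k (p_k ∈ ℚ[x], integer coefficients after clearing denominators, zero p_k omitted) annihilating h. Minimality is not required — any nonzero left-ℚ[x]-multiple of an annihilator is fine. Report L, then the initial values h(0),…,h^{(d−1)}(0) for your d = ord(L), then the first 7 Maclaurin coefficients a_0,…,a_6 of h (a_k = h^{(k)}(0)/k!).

L = (-26 - 16·x - 32·x^2) + (-3 - 4·x + 48·x^2 + 64·x^3)·Dx + (-26 - 16·x - 32·x^2)·Dx^2 + (-3 - 4·x + 48·x^2 + 64·x^3)·Dx^3  (order 3).
h: a_k = 2, 1, -4, 17/2, -20, 2239/40, -168, …
ICs: h(0) = 2, h′(0) = 1, h′′(0) = -8.

f: a_k = 2, 4, -4, 8, -20, 56, -168, …
g: a_k = 0, -3, 0, 1/2, 0, -1/40, 0, …
h₀=f+g: left-lcm gives L₀, ord ≤ 3.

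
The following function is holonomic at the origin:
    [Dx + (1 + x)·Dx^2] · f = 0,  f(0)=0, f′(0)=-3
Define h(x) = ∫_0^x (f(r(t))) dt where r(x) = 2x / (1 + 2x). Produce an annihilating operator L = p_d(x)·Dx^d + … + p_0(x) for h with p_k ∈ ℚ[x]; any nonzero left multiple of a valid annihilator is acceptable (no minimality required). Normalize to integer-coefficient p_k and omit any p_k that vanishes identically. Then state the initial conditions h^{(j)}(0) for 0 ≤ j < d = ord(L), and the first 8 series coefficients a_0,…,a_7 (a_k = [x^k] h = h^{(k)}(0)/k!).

L = (6 + 16·x)·Dx^2 + (1 + 6·x + 8·x^2)·Dx^3  (order 3).
h: a_k = 0, 0, -3, 6, -14, 36, -496/5, 288, …
ICs: h(0) = 0, h′(0) = 0, h′′(0) = -6.

f: a_k = 0, -3, 3/2, -1, 3/4, -3/5, 1/2, -3/7, …
Substitute x→r, Dx→(1/r')Dx; clear ⇒ L₀.
h=∫h₀ ⇒ L = L₀·Dx.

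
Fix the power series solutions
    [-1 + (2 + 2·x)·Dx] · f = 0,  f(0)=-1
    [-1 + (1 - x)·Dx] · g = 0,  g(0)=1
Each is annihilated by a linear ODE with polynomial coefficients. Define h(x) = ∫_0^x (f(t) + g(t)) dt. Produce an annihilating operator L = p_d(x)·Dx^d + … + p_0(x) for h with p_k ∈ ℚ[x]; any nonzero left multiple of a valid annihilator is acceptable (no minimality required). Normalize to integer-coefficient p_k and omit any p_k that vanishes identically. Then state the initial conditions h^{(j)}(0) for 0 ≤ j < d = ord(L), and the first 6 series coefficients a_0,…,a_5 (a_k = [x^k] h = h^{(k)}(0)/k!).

L = (5 + 3·x)·Dx + (-9 - 14·x - 9·x^2)·Dx^2 + (2 + 6·x - 2·x^2 - 6·x^3)·Dx^3  (order 3).
h: a_k = 0, 0, 1/4, 3/8, 15/64, 133/640, …
ICs: h(0) = 0, h′(0) = 0, h′′(0) = 1/2.

f: a_k = -1, -1/2, 1/8, -1/16, 5/128, -7/256, …
g: a_k = 1, 1, 1, 1, 1, 1, …
Weyl lclm of L_f,L_g ⇒ L₀ (ord ≤ 2).
Integrate: L := L₀·Dx.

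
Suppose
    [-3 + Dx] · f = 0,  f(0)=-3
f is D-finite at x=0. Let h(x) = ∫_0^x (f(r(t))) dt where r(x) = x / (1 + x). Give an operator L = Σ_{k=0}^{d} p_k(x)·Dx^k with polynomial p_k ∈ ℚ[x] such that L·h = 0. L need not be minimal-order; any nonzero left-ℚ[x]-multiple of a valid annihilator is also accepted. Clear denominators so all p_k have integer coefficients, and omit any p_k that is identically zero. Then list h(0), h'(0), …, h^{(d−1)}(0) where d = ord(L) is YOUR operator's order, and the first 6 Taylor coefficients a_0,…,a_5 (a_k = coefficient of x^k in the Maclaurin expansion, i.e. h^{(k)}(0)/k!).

f: a_k = -3, -9, -27/2, -27/2, -81/8, -243/40, …
f∘r: x↦r, Dx↦Dx/r' in L_f ⇒ L₀.
Integrate: L := L₀·Dx.
L = -3·Dx + (1 + 2·x + x^2)·Dx^2  (order 2).
h: a_k = 0, -3, -9/2, -3/2, 9/8, -9/40, …
ICs: h(0) = 0, h′(0) = -3.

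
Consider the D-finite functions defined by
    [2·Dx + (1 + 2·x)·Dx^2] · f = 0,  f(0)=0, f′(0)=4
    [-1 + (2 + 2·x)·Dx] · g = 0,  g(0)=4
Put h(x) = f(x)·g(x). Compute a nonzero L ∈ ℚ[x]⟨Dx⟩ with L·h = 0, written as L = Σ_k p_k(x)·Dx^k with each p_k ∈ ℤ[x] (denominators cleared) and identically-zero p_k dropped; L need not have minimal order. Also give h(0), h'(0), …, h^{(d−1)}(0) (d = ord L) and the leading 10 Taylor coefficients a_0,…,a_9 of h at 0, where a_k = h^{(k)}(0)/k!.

L = (-1 + 2·x) + (4 + 4·x)·Dx + (4 + 16·x + 20·x^2 + 8·x^3)·Dx^2  (order 2).
h: a_k = 0, 16, -8, 34/3, -55/3, 3709/120, -4267/80, 209709/2240, -746239/4480, 38670077/129024, …
ICs: h(0) = 0, h′(0) = 16.

f: a_k = 0, 4, -4, 16/3, -8, 64/5, -64/3, 256/7, -64, 1024/9, …
g: a_k = 4, 2, -1/2, 1/4, -5/32, 7/64, -21/256, 33/512, -429/8192, 715/16384, …
L₀ := L_f ⊗_s L_g (sym. prod.), ord ≤ 2.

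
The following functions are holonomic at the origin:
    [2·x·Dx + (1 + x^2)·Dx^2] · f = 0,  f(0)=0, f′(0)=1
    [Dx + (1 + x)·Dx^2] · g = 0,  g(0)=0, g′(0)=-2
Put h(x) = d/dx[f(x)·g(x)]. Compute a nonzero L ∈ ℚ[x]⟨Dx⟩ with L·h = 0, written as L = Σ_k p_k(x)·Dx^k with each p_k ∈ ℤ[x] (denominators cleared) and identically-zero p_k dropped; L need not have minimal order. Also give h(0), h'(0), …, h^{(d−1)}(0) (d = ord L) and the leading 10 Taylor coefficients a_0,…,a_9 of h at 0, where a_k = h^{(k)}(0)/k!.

f: a_k = 0, 1, 0, -1/3, 0, 1/5, 0, -1/7, 0, 1/9, …
g: a_k = 0, -2, 1, -2/3, 1/2, -2/5, 1/3, -2/7, 1/4, -2/9, …
h₀=f·g: eliminate ⇒ L₀, order ≤ 2·2.
Derive L from L₀ (diff closure).
L = (24 + 44·x + 80·x^2 + 156·x^3 + 120·x^4 + 52·x^5 + 4·x^7) + (18 + 124·x + 308·x^2 + 484·x^3 + 544·x^4 + 372·x^5 + 140·x^6 + 12·x^7 + 14·x^8)·Dx + (12 + 64·x + 192·x^2 + 312·x^3 + 360·x^4 + 312·x^5 + 192·x^6 + 72·x^7 + 12·x^8 + 8·x^9)·Dx^2 + (5 + 18·x + 37·x^2 + 56·x^3 + 66·x^4 + 60·x^5 + 42·x^6 + 24·x^7 + 9·x^8 + 2·x^9 + x^10)·Dx^3  (order 3).
h: a_k = 0, -4, 3, 0, 5/6, -52/15, 77/30, 0, 121/140, -1052/315, …
ICs: h(0) = 0, h′(0) = -4, h′′(0) = 6.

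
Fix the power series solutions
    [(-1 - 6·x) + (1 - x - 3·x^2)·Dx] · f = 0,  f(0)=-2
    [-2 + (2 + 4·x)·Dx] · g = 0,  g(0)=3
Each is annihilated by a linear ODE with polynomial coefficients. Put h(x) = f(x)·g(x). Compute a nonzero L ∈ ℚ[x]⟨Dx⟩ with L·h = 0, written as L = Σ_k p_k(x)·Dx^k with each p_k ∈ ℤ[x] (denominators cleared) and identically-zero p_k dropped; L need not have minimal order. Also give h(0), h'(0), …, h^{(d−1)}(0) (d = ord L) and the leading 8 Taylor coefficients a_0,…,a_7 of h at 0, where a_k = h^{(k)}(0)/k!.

L = (2 + 7·x + 9·x^2) + (-1 - x + 5·x^2 + 6·x^3)·Dx  (order 1).
h: a_k = -6, -12, -27, -66, -573/4, -693/2, -6147/8, -7281/4, …
ICs: h(0) = -6.

f: a_k = -2, -2, -8, -14, -38, -80, -194, -434, …
g: a_k = 3, 3, -3/2, 3/2, -15/8, 21/8, -63/16, 99/16, …
h₀=f·g: eliminate ⇒ L₀, order ≤ 1·1.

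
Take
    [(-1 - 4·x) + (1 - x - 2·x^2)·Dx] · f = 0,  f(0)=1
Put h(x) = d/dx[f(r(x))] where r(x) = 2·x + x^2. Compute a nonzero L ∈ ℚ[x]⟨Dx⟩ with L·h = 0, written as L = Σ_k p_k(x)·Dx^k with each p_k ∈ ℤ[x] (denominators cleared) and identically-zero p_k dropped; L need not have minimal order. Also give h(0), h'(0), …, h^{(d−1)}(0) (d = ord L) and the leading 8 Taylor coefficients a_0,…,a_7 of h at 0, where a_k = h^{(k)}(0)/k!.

f: a_k = 1, 1, 3, 5, 11, 21, 43, 85, …
L₀ from L_f via x↦r, Dx↦r'^{-1}Dx.
Differentiate: ansatz ord ≤ ord L₀ ⇒ L.
L = (13 + 52·x + 186·x^2 + 160·x^3 + 40·x^4) + (-1 - 5·x + 26·x^2 + 62·x^3 + 40·x^4 + 8·x^5)·Dx  (order 1).
h: a_k = 2, 26, 156, 956, 5270, 28206, 146328, 744216, …
ICs: h(0) = 2.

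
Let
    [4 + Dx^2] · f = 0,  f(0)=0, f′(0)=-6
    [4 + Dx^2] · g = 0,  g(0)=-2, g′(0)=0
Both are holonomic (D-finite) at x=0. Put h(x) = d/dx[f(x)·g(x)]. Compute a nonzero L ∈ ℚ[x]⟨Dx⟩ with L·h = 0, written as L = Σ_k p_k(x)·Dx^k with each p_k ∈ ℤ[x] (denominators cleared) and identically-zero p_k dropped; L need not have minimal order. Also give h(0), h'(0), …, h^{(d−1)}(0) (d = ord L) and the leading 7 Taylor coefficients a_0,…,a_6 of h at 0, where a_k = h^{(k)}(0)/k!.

L = 16 + Dx^2  (order 2).
h: a_k = 12, 0, -96, 0, 128, 0, -1024/15, …
ICs: h(0) = 12, h′(0) = 0.

f: a_k = 0, -6, 0, 4, 0, -4/5, 0, …
g: a_k = -2, 0, 4, 0, -4/3, 0, 8/45, …
f·g: L₀ = L_f ⊗_s L_g, ord ≤ 2·2.
Derive L from L₀ (diff closure).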